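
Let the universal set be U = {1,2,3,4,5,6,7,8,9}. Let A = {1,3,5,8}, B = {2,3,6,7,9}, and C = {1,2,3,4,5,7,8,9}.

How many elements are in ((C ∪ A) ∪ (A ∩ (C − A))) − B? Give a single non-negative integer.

4

C ∪ A = {1,2,3,4,5,7,8,9}
C − A = {2,4,7,9}
A ∩ (C − A) = {}
(C ∪ A) ∪ (A ∩ (C − A)) = {1,2,3,4,5,7,8,9}
((C ∪ A) ∪ (A ∩ (C − A))) − B = {1,4,5,8}
|((C ∪ A) ∪ (A ∩ (C − A))) − B| = 4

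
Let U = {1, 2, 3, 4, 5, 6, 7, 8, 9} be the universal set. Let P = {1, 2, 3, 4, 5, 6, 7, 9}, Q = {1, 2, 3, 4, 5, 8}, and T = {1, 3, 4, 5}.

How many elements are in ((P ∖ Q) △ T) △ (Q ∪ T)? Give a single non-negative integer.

5

P ∖ Q = {6, 7, 9}
(P ∖ Q) △ T = {1, 3, 4, 5, 6, 7, 9}
Q ∪ T = {1, 2, 3, 4, 5, 8}
((P ∖ Q) △ T) △ (Q ∪ T) = {2, 6, 7, 8, 9}
|((P ∖ Q) △ T) △ (Q ∪ T)| = 5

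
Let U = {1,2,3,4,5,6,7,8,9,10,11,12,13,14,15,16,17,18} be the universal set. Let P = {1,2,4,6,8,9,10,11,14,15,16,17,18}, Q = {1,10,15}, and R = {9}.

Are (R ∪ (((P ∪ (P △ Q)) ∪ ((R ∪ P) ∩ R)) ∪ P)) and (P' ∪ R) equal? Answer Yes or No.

No

P △ Q = {2,4,6,8,9,11,14,16,17,18}
P ∪ (P △ Q) = {1,2,4,6,8,9,10,11,14,15,16,17,18}
R ∪ P = {1,2,4,6,8,9,10,11,14,15,16,17,18}
(R ∪ P) ∩ R = {9}
(P ∪ (P △ Q)) ∪ ((R ∪ P) ∩ R) = {1,2,4,6,8,9,10,11,14,15,16,17,18}
((P ∪ (P △ Q)) ∪ ((R ∪ P) ∩ R)) ∪ P = {1,2,4,6,8,9,10,11,14,15,16,17,18}
R ∪ (((P ∪ (P △ Q)) ∪ ((R ∪ P) ∩ R)) ∪ P) = {1,2,4,6,8,9,10,11,14,15,16,17,18}
P' = {3,5,7,12,13}
P' ∪ R = {3,5,7,9,12,13}
1 ∈ R ∪ (((P ∪ (P △ Q)) ∪ ((R ∪ P) ∩ R)) ∪ P) but 1 ∉ P' ∪ R, so they differ.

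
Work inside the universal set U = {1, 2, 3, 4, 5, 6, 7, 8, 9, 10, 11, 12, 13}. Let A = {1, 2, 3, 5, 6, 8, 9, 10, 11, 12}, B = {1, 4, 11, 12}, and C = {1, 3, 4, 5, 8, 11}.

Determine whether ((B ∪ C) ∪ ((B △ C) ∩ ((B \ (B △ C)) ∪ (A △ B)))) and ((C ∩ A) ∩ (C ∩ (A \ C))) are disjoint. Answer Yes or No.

Yes

B ∪ C = {1, 3, 4, 5, 8, 11, 12}
B △ C = {3, 5, 8, 12}
B \ (B △ C) = {1, 4, 11}
A △ B = {2, 3, 4, 5, 6, 8, 9, 10}
(B \ (B △ C)) ∪ (A △ B) = {1, 2, 3, 4, 5, 6, 8, 9, 10, 11}
(B △ C) ∩ ((B \ (B △ C)) ∪ (A △ B)) = {3, 5, 8}
(B ∪ C) ∪ ((B △ C) ∩ ((B \ (B △ C)) ∪ (A △ B))) = {1, 3, 4, 5, 8, 11, 12}
C ∩ A = {1, 3, 5, 8, 11}
A \ C = {2, 6, 9, 10, 12}
C ∩ (A \ C) = {}
(C ∩ A) ∩ (C ∩ (A \ C)) = {}
{1, 3, 4, 5, 8, 11, 12} and {} share no elements.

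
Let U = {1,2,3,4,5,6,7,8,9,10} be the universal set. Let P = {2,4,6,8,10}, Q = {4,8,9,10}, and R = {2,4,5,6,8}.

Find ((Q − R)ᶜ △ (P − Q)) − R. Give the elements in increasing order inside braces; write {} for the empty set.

Q − R = {9,10}
(Q − R)ᶜ = {1,2,3,4,5,6,7,8}
P − Q = {2,6}
(Q − R)ᶜ △ (P − Q) = {1,3,4,5,7,8}
((Q − R)ᶜ △ (P − Q)) − R = {1,3,7}

{1,3,7}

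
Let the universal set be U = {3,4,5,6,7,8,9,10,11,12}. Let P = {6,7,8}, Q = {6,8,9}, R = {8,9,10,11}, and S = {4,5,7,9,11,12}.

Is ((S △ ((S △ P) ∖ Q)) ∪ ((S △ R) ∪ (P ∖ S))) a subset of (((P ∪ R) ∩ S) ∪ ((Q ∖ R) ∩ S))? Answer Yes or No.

No

S △ P = {4,5,6,8,9,11,12}
(S △ P) ∖ Q = {4,5,11,12}
S △ ((S △ P) ∖ Q) = {7,9}
S △ R = {4,5,7,8,10,12}
P ∖ S = {6,8}
(S △ R) ∪ (P ∖ S) = {4,5,6,7,8,10,12}
(S △ ((S △ P) ∖ Q)) ∪ ((S △ R) ∪ (P ∖ S)) = {4,5,6,7,8,9,10,12}
P ∪ R = {6,7,8,9,10,11}
(P ∪ R) ∩ S = {7,9,11}
Q ∖ R = {6}
(Q ∖ R) ∩ S = {}
((P ∪ R) ∩ S) ∪ ((Q ∖ R) ∩ S) = {7,9,11}
4 ∈ (S △ ((S △ P) ∖ Q)) ∪ ((S △ R) ∪ (P ∖ S)) but 4 ∉ ((P ∪ R) ∩ S) ∪ ((Q ∖ R) ∩ S), so the inclusion fails.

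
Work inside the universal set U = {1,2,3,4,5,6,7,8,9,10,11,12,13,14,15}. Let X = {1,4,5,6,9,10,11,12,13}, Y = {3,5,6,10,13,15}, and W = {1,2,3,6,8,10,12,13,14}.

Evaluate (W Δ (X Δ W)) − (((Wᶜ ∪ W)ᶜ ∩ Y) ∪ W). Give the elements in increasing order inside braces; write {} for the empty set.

X Δ W = {2,3,4,5,8,9,11,14}
W Δ (X Δ W) = {1,4,5,6,9,10,11,12,13}
Wᶜ = {4,5,7,9,11,15}
Wᶜ ∪ W = {1,2,3,4,5,6,7,8,9,10,11,12,13,14,15}
(Wᶜ ∪ W)ᶜ = {}
(Wᶜ ∪ W)ᶜ ∩ Y = {}
((Wᶜ ∪ W)ᶜ ∩ Y) ∪ W = {1,2,3,6,8,10,12,13,14}
(W Δ (X Δ W)) − (((Wᶜ ∪ W)ᶜ ∩ Y) ∪ W) = {4,5,9,11}

{4,5,9,11}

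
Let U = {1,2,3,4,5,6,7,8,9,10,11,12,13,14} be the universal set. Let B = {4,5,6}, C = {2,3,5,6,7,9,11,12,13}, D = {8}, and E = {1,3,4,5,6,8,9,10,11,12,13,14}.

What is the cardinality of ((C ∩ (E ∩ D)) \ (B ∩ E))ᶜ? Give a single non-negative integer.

E ∩ D = {8}
C ∩ (E ∩ D) = {}
B ∩ E = {4,5,6}
(C ∩ (E ∩ D)) \ (B ∩ E) = {}
((C ∩ (E ∩ D)) \ (B ∩ E))ᶜ = {1,2,3,4,5,6,7,8,9,10,11,12,13,14}
|((C ∩ (E ∩ D)) \ (B ∩ E))ᶜ| = 14

14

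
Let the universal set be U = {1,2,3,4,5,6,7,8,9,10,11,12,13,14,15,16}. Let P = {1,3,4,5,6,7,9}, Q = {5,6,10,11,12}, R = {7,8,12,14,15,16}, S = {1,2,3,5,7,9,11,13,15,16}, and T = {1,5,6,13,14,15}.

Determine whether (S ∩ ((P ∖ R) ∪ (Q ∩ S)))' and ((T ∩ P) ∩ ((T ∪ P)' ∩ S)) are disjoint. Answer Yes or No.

P ∖ R = {1,3,4,5,6,9}
Q ∩ S = {5,11}
(P ∖ R) ∪ (Q ∩ S) = {1,3,4,5,6,9,11}
S ∩ ((P ∖ R) ∪ (Q ∩ S)) = {1,3,5,9,11}
(S ∩ ((P ∖ R) ∪ (Q ∩ S)))' = {2,4,6,7,8,10,12,13,14,15,16}
T ∩ P = {1,5,6}
T ∪ P = {1,3,4,5,6,7,9,13,14,15}
(T ∪ P)' = {2,8,10,11,12,16}
(T ∪ P)' ∩ S = {2,11,16}
(T ∩ P) ∩ ((T ∪ P)' ∩ S) = {}
{2,4,6,7,8,10,12,13,14,15,16} and {} share no elements.

Yes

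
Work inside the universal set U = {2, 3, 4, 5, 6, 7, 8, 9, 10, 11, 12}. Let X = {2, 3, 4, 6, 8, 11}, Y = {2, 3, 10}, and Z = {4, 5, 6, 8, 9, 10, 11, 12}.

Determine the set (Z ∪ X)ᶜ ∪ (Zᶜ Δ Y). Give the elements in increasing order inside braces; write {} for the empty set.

{7, 10}

Z ∪ X = {2, 3, 4, 5, 6, 8, 9, 10, 11, 12}
(Z ∪ X)ᶜ = {7}
Zᶜ = {2, 3, 7}
Zᶜ Δ Y = {7, 10}
(Z ∪ X)ᶜ ∪ (Zᶜ Δ Y) = {7, 10}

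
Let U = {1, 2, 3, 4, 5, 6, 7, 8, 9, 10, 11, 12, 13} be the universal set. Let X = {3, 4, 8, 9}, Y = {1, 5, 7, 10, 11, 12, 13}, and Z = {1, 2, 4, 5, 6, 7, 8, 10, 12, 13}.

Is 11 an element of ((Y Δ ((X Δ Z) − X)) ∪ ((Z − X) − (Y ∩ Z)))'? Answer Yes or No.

11 ∉ X and 11 ∉ Z, so 11 ∉ X Δ Z
11 ∉ (X Δ Z) and 11 ∉ X, so 11 ∉ (X Δ Z) − X
11 ∈ Y and 11 ∉ ((X Δ Z) − X), so 11 ∈ Y Δ ((X Δ Z) − X)
11 ∉ Z and 11 ∉ X, so 11 ∉ Z − X
11 ∈ Y and 11 ∉ Z, so 11 ∉ Y ∩ Z
11 ∉ (Z − X) and 11 ∉ (Y ∩ Z), so 11 ∉ (Z − X) − (Y ∩ Z)
11 ∈ (Y Δ ((X Δ Z) − X)) and 11 ∉ ((Z − X) − (Y ∩ Z)), so 11 ∈ (Y Δ ((X Δ Z) − X)) ∪ ((Z − X) − (Y ∩ Z))
11 ∉ ((Y Δ ((X Δ Z) − X)) ∪ ((Z − X) − (Y ∩ Z)))' since 11 ∈ ((Y Δ ((X Δ Z) − X)) ∪ ((Z − X) − (Y ∩ Z)))

No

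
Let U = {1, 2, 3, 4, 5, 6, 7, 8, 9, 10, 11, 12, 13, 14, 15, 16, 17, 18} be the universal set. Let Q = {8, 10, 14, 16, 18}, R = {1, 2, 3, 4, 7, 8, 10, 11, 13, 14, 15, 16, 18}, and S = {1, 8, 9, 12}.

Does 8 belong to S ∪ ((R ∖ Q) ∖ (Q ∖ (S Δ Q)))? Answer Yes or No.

Yes

8 ∈ R and 8 ∈ Q, so 8 ∉ R ∖ Q
8 ∈ S and 8 ∈ Q, so 8 ∉ S Δ Q
8 ∈ Q and 8 ∉ (S Δ Q), so 8 ∈ Q ∖ (S Δ Q)
8 ∉ (R ∖ Q) and 8 ∈ (Q ∖ (S Δ Q)), so 8 ∉ (R ∖ Q) ∖ (Q ∖ (S Δ Q))
8 ∈ S and 8 ∉ ((R ∖ Q) ∖ (Q ∖ (S Δ Q))), so 8 ∈ S ∪ ((R ∖ Q) ∖ (Q ∖ (S Δ Q)))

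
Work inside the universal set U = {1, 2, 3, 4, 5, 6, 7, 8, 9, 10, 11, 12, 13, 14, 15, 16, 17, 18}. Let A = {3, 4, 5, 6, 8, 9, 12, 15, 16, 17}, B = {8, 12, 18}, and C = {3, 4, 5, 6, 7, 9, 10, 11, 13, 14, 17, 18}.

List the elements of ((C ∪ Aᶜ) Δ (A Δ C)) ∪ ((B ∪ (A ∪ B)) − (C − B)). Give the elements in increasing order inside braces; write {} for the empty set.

Aᶜ = {1, 2, 7, 10, 11, 13, 14, 18}
C ∪ Aᶜ = {1, 2, 3, 4, 5, 6, 7, 9, 10, 11, 13, 14, 17, 18}
A Δ C = {7, 8, 10, 11, 12, 13, 14, 15, 16, 18}
(C ∪ Aᶜ) Δ (A Δ C) = {1, 2, 3, 4, 5, 6, 8, 9, 12, 15, 16, 17}
A ∪ B = {3, 4, 5, 6, 8, 9, 12, 15, 16, 17, 18}
B ∪ (A ∪ B) = {3, 4, 5, 6, 8, 9, 12, 15, 16, 17, 18}
C − B = {3, 4, 5, 6, 7, 9, 10, 11, 13, 14, 17}
(B ∪ (A ∪ B)) − (C − B) = {8, 12, 15, 16, 18}
((C ∪ Aᶜ) Δ (A Δ C)) ∪ ((B ∪ (A ∪ B)) − (C − B)) = {1, 2, 3, 4, 5, 6, 8, 9, 12, 15, 16, 17, 18}

{1, 2, 3, 4, 5, 6, 8, 9, 12, 15, 16, 17, 18}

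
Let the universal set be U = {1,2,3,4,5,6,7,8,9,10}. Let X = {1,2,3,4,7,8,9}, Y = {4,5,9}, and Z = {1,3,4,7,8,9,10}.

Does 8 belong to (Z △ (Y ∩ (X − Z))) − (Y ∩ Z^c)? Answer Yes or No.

Yes

8 ∈ X and 8 ∈ Z, so 8 ∉ X − Z
8 ∉ Y and 8 ∉ (X − Z), so 8 ∉ Y ∩ (X − Z)
8 ∈ Z and 8 ∉ (Y ∩ (X − Z)), so 8 ∈ Z △ (Y ∩ (X − Z))
8 ∈ Z, so 8 ∉ Z^c
8 ∉ Y and 8 ∉ Z^c, so 8 ∉ Y ∩ Z^c
8 ∈ (Z △ (Y ∩ (X − Z))) and 8 ∉ (Y ∩ Z^c), so 8 ∈ (Z △ (Y ∩ (X − Z))) − (Y ∩ Z^c)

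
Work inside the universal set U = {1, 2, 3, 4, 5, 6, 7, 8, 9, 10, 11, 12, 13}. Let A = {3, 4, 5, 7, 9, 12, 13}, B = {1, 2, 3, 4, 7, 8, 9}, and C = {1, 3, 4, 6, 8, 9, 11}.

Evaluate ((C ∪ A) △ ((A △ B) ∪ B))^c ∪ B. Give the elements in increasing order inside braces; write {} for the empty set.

{1, 2, 3, 4, 5, 7, 8, 9, 10, 12, 13}

C ∪ A = {1, 3, 4, 5, 6, 7, 8, 9, 11, 12, 13}
A △ B = {1, 2, 5, 8, 12, 13}
(A △ B) ∪ B = {1, 2, 3, 4, 5, 7, 8, 9, 12, 13}
(C ∪ A) △ ((A △ B) ∪ B) = {2, 6, 11}
((C ∪ A) △ ((A △ B) ∪ B))^c = {1, 3, 4, 5, 7, 8, 9, 10, 12, 13}
((C ∪ A) △ ((A △ B) ∪ B))^c ∪ B = {1, 2, 3, 4, 5, 7, 8, 9, 10, 12, 13}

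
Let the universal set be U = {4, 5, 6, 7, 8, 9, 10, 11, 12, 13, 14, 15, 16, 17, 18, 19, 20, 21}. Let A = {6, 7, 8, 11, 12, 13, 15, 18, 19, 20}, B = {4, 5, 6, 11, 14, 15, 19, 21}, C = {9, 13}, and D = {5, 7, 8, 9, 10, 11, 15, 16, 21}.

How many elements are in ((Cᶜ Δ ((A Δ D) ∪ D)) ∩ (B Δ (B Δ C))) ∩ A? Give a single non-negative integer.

1

Cᶜ = {4, 5, 6, 7, 8, 10, 11, 12, 14, 15, 16, 17, 18, 19, 20, 21}
A Δ D = {5, 6, 9, 10, 12, 13, 16, 18, 19, 20, 21}
(A Δ D) ∪ D = {5, 6, 7, 8, 9, 10, 11, 12, 13, 15, 16, 18, 19, 20, 21}
Cᶜ Δ ((A Δ D) ∪ D) = {4, 9, 13, 14, 17}
B Δ C = {4, 5, 6, 9, 11, 13, 14, 15, 19, 21}
B Δ (B Δ C) = {9, 13}
(Cᶜ Δ ((A Δ D) ∪ D)) ∩ (B Δ (B Δ C)) = {9, 13}
((Cᶜ Δ ((A Δ D) ∪ D)) ∩ (B Δ (B Δ C))) ∩ A = {13}
|((Cᶜ Δ ((A Δ D) ∪ D)) ∩ (B Δ (B Δ C))) ∩ A| = 1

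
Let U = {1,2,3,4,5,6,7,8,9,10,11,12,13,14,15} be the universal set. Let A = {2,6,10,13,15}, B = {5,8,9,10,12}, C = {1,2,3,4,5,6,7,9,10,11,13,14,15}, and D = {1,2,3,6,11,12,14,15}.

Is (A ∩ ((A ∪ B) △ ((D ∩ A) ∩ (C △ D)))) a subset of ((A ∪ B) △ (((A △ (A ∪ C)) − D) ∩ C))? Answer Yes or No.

Yes

A ∪ B = {2,5,6,8,9,10,12,13,15}
D ∩ A = {2,6,15}
C △ D = {4,5,7,9,10,12,13}
(D ∩ A) ∩ (C △ D) = {}
(A ∪ B) △ ((D ∩ A) ∩ (C △ D)) = {2,5,6,8,9,10,12,13,15}
A ∩ ((A ∪ B) △ ((D ∩ A) ∩ (C △ D))) = {2,6,10,13,15}
A ∪ C = {1,2,3,4,5,6,7,9,10,11,13,14,15}
A △ (A ∪ C) = {1,3,4,5,7,9,11,14}
(A △ (A ∪ C)) − D = {4,5,7,9}
((A △ (A ∪ C)) − D) ∩ C = {4,5,7,9}
(A ∪ B) △ (((A △ (A ∪ C)) − D) ∩ C) = {2,4,6,7,8,10,12,13,15}
Every element of {2,6,10,13,15} is in {2,4,6,7,8,10,12,13,15}, so A ∩ ((A ∪ B) △ ((D ∩ A) ∩ (C △ D))) ⊆ (A ∪ B) △ (((A △ (A ∪ C)) − D) ∩ C).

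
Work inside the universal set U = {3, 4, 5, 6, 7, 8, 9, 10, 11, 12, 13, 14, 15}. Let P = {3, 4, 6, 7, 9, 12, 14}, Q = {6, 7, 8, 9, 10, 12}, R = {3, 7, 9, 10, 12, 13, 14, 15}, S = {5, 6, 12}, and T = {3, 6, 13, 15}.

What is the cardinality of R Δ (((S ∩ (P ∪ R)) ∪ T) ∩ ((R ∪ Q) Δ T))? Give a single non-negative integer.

7

P ∪ R = {3, 4, 6, 7, 9, 10, 12, 13, 14, 15}
S ∩ (P ∪ R) = {6, 12}
(S ∩ (P ∪ R)) ∪ T = {3, 6, 12, 13, 15}
R ∪ Q = {3, 6, 7, 8, 9, 10, 12, 13, 14, 15}
(R ∪ Q) Δ T = {7, 8, 9, 10, 12, 14}
((S ∩ (P ∪ R)) ∪ T) ∩ ((R ∪ Q) Δ T) = {12}
R Δ (((S ∩ (P ∪ R)) ∪ T) ∩ ((R ∪ Q) Δ T)) = {3, 7, 9, 10, 13, 14, 15}
|R Δ (((S ∩ (P ∪ R)) ∪ T) ∩ ((R ∪ Q) Δ T))| = 7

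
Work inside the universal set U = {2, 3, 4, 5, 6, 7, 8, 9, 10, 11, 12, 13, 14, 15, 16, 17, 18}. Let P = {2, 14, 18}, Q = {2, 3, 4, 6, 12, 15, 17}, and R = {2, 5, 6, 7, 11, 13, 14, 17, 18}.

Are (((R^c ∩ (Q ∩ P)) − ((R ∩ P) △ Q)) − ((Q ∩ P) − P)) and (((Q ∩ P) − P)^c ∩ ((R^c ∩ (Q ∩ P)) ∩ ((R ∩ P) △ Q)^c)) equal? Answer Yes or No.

Yes

R^c = {3, 4, 8, 9, 10, 12, 15, 16}
Q ∩ P = {2}
R^c ∩ (Q ∩ P) = {}
R ∩ P = {2, 14, 18}
(R ∩ P) △ Q = {3, 4, 6, 12, 14, 15, 17, 18}
(R^c ∩ (Q ∩ P)) − ((R ∩ P) △ Q) = {}
(Q ∩ P) − P = {}
((R^c ∩ (Q ∩ P)) − ((R ∩ P) △ Q)) − ((Q ∩ P) − P) = {}
((Q ∩ P) − P)^c = {2, 3, 4, 5, 6, 7, 8, 9, 10, 11, 12, 13, 14, 15, 16, 17, 18}
((R ∩ P) △ Q)^c = {2, 5, 7, 8, 9, 10, 11, 13, 16}
(R^c ∩ (Q ∩ P)) ∩ ((R ∩ P) △ Q)^c = {}
((Q ∩ P) − P)^c ∩ ((R^c ∩ (Q ∩ P)) ∩ ((R ∩ P) △ Q)^c) = {}
Both equal {}, so ((R^c ∩ (Q ∩ P)) − ((R ∩ P) △ Q)) − ((Q ∩ P) − P) = ((Q ∩ P) − P)^c ∩ ((R^c ∩ (Q ∩ P)) ∩ ((R ∩ P) △ Q)^c).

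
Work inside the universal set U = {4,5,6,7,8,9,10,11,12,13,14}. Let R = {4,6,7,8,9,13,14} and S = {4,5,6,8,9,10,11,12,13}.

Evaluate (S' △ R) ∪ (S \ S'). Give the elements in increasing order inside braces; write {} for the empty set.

S' = {7,14}
S' △ R = {4,6,8,9,13}
S \ S' = {4,5,6,8,9,10,11,12,13}
(S' △ R) ∪ (S \ S') = {4,5,6,8,9,10,11,12,13}

{4,5,6,8,9,10,11,12,13}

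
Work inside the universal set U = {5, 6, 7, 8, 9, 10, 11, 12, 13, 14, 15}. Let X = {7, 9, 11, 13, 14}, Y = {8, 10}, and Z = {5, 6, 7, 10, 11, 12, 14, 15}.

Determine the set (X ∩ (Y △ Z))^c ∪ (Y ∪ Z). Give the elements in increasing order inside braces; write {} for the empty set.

{5, 6, 7, 8, 9, 10, 11, 12, 13, 14, 15}

Y △ Z = {5, 6, 7, 8, 11, 12, 14, 15}
X ∩ (Y △ Z) = {7, 11, 14}
(X ∩ (Y △ Z))^c = {5, 6, 8, 9, 10, 12, 13, 15}
Y ∪ Z = {5, 6, 7, 8, 10, 11, 12, 14, 15}
(X ∩ (Y △ Z))^c ∪ (Y ∪ Z) = {5, 6, 7, 8, 9, 10, 11, 12, 13, 14, 15}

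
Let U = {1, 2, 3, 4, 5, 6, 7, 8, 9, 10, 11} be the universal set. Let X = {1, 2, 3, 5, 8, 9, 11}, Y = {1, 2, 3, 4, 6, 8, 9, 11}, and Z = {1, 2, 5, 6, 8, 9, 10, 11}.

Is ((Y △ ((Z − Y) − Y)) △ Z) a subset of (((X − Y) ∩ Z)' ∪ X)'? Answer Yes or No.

No

Z − Y = {5, 10}
(Z − Y) − Y = {5, 10}
Y △ ((Z − Y) − Y) = {1, 2, 3, 4, 5, 6, 8, 9, 10, 11}
(Y △ ((Z − Y) − Y)) △ Z = {3, 4}
X − Y = {5}
(X − Y) ∩ Z = {5}
((X − Y) ∩ Z)' = {1, 2, 3, 4, 6, 7, 8, 9, 10, 11}
((X − Y) ∩ Z)' ∪ X = {1, 2, 3, 4, 5, 6, 7, 8, 9, 10, 11}
(((X − Y) ∩ Z)' ∪ X)' = {}
3 ∈ (Y △ ((Z − Y) − Y)) △ Z but 3 ∉ (((X − Y) ∩ Z)' ∪ X)', so the inclusion fails.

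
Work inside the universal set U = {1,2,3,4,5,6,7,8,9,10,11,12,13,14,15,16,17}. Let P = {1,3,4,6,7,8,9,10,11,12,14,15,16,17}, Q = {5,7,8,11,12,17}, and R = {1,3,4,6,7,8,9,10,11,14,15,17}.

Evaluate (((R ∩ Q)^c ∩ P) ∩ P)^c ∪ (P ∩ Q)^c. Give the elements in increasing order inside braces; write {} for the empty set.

R ∩ Q = {7,8,11,17}
(R ∩ Q)^c = {1,2,3,4,5,6,9,10,12,13,14,15,16}
(R ∩ Q)^c ∩ P = {1,3,4,6,9,10,12,14,15,16}
((R ∩ Q)^c ∩ P) ∩ P = {1,3,4,6,9,10,12,14,15,16}
(((R ∩ Q)^c ∩ P) ∩ P)^c = {2,5,7,8,11,13,17}
P ∩ Q = {7,8,11,12,17}
(P ∩ Q)^c = {1,2,3,4,5,6,9,10,13,14,15,16}
(((R ∩ Q)^c ∩ P) ∩ P)^c ∪ (P ∩ Q)^c = {1,2,3,4,5,6,7,8,9,10,11,13,14,15,16,17}

{1,2,3,4,5,6,7,8,9,10,11,13,14,15,16,17}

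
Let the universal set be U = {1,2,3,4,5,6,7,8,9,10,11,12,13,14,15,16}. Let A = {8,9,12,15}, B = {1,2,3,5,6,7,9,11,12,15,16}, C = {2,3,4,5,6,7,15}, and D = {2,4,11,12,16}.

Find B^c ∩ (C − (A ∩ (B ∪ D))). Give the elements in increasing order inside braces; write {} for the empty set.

{4}

B^c = {4,8,10,13,14}
B ∪ D = {1,2,3,4,5,6,7,9,11,12,15,16}
A ∩ (B ∪ D) = {9,12,15}
C − (A ∩ (B ∪ D)) = {2,3,4,5,6,7}
B^c ∩ (C − (A ∩ (B ∪ D))) = {4}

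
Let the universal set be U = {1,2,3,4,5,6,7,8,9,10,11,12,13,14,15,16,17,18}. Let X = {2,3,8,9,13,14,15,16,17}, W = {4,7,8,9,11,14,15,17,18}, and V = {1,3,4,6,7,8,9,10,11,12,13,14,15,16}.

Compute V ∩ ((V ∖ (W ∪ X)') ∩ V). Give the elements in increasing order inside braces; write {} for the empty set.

{3,4,7,8,9,11,13,14,15,16}

W ∪ X = {2,3,4,7,8,9,11,13,14,15,16,17,18}
(W ∪ X)' = {1,5,6,10,12}
V ∖ (W ∪ X)' = {3,4,7,8,9,11,13,14,15,16}
(V ∖ (W ∪ X)') ∩ V = {3,4,7,8,9,11,13,14,15,16}
V ∩ ((V ∖ (W ∪ X)') ∩ V) = {3,4,7,8,9,11,13,14,15,16}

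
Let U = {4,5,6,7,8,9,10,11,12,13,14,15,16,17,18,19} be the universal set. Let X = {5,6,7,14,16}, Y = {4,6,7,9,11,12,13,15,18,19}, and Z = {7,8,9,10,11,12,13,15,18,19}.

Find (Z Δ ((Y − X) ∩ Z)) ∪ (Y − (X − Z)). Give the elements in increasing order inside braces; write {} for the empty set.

Y − X = {4,9,11,12,13,15,18,19}
(Y − X) ∩ Z = {9,11,12,13,15,18,19}
Z Δ ((Y − X) ∩ Z) = {7,8,10}
X − Z = {5,6,14,16}
Y − (X − Z) = {4,7,9,11,12,13,15,18,19}
(Z Δ ((Y − X) ∩ Z)) ∪ (Y − (X − Z)) = {4,7,8,9,10,11,12,13,15,18,19}

{4,7,8,9,10,11,12,13,15,18,19}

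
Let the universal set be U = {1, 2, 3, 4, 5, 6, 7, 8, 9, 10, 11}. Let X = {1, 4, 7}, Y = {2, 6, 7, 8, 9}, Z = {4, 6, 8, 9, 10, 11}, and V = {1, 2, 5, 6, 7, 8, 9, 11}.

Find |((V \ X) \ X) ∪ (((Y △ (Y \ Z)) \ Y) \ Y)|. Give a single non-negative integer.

6

V \ X = {2, 5, 6, 8, 9, 11}
(V \ X) \ X = {2, 5, 6, 8, 9, 11}
Y \ Z = {2, 7}
Y △ (Y \ Z) = {6, 8, 9}
(Y △ (Y \ Z)) \ Y = {}
((Y △ (Y \ Z)) \ Y) \ Y = {}
((V \ X) \ X) ∪ (((Y △ (Y \ Z)) \ Y) \ Y) = {2, 5, 6, 8, 9, 11}
|((V \ X) \ X) ∪ (((Y △ (Y \ Z)) \ Y) \ Y)| = 6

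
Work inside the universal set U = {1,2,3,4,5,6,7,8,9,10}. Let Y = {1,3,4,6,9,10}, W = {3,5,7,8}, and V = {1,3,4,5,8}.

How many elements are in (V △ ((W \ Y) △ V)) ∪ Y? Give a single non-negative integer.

W \ Y = {5,7,8}
(W \ Y) △ V = {1,3,4,7}
V △ ((W \ Y) △ V) = {5,7,8}
(V △ ((W \ Y) △ V)) ∪ Y = {1,3,4,5,6,7,8,9,10}
|(V △ ((W \ Y) △ V)) ∪ Y| = 9

9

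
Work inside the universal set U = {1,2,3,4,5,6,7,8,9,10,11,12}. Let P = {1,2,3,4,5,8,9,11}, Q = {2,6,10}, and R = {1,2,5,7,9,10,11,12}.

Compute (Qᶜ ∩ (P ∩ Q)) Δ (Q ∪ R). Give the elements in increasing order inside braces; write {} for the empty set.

Qᶜ = {1,3,4,5,7,8,9,11,12}
P ∩ Q = {2}
Qᶜ ∩ (P ∩ Q) = {}
Q ∪ R = {1,2,5,6,7,9,10,11,12}
(Qᶜ ∩ (P ∩ Q)) Δ (Q ∪ R) = {1,2,5,6,7,9,10,11,12}

{1,2,5,6,7,9,10,11,12}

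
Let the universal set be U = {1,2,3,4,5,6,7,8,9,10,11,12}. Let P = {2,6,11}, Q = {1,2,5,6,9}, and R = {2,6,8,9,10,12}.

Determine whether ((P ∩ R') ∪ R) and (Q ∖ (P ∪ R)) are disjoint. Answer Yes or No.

Yes

R' = {1,3,4,5,7,11}
P ∩ R' = {11}
(P ∩ R') ∪ R = {2,6,8,9,10,11,12}
P ∪ R = {2,6,8,9,10,11,12}
Q ∖ (P ∪ R) = {1,5}
{2,6,8,9,10,11,12} and {1,5} share no elements.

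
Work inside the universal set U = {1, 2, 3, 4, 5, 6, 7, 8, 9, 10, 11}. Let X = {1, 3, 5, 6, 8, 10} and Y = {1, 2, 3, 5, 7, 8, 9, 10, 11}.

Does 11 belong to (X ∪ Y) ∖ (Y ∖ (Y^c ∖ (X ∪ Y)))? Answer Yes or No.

No

11 ∉ X and 11 ∈ Y, so 11 ∈ X ∪ Y
11 ∈ Y, so 11 ∉ Y^c
11 ∉ X and 11 ∈ Y, so 11 ∈ X ∪ Y
11 ∉ Y^c and 11 ∈ (X ∪ Y), so 11 ∉ Y^c ∖ (X ∪ Y)
11 ∈ Y and 11 ∉ (Y^c ∖ (X ∪ Y)), so 11 ∈ Y ∖ (Y^c ∖ (X ∪ Y))
11 ∈ (X ∪ Y) and 11 ∈ (Y ∖ (Y^c ∖ (X ∪ Y))), so 11 ∉ (X ∪ Y) ∖ (Y ∖ (Y^c ∖ (X ∪ Y)))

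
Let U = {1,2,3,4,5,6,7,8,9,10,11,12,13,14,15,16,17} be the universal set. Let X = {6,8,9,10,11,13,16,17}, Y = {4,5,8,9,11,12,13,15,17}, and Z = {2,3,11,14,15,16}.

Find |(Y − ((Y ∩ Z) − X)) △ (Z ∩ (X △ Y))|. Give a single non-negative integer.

10

Y ∩ Z = {11,15}
(Y ∩ Z) − X = {15}
Y − ((Y ∩ Z) − X) = {4,5,8,9,11,12,13,17}
X △ Y = {4,5,6,10,12,15,16}
Z ∩ (X △ Y) = {15,16}
(Y − ((Y ∩ Z) − X)) △ (Z ∩ (X △ Y)) = {4,5,8,9,11,12,13,15,16,17}
|(Y − ((Y ∩ Z) − X)) △ (Z ∩ (X △ Y))| = 10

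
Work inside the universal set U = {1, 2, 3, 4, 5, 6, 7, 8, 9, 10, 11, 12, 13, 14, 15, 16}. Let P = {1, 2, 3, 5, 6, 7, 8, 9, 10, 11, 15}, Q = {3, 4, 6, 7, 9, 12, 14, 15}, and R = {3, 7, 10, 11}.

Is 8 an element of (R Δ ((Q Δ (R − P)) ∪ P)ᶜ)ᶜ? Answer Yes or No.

Yes

8 ∉ R and 8 ∈ P, so 8 ∉ R − P
8 ∉ Q and 8 ∉ (R − P), so 8 ∉ Q Δ (R − P)
8 ∉ (Q Δ (R − P)) and 8 ∈ P, so 8 ∈ (Q Δ (R − P)) ∪ P
8 ∉ ((Q Δ (R − P)) ∪ P)ᶜ since 8 ∈ ((Q Δ (R − P)) ∪ P)
8 ∉ R and 8 ∉ ((Q Δ (R − P)) ∪ P)ᶜ, so 8 ∉ R Δ ((Q Δ (R − P)) ∪ P)ᶜ
8 ∈ (R Δ ((Q Δ (R − P)) ∪ P)ᶜ)ᶜ since 8 ∉ (R Δ ((Q Δ (R − P)) ∪ P)ᶜ)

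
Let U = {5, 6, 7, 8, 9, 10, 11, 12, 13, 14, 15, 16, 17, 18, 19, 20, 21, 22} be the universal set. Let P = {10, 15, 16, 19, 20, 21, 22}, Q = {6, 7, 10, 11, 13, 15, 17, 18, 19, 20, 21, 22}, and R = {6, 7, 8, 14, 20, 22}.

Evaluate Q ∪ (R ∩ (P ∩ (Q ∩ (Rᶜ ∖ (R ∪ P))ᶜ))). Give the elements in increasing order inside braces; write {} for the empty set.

{6, 7, 10, 11, 13, 15, 17, 18, 19, 20, 21, 22}

Rᶜ = {5, 9, 10, 11, 12, 13, 15, 16, 17, 18, 19, 21}
R ∪ P = {6, 7, 8, 10, 14, 15, 16, 19, 20, 21, 22}
Rᶜ ∖ (R ∪ P) = {5, 9, 11, 12, 13, 17, 18}
(Rᶜ ∖ (R ∪ P))ᶜ = {6, 7, 8, 10, 14, 15, 16, 19, 20, 21, 22}
Q ∩ (Rᶜ ∖ (R ∪ P))ᶜ = {6, 7, 10, 15, 19, 20, 21, 22}
P ∩ (Q ∩ (Rᶜ ∖ (R ∪ P))ᶜ) = {10, 15, 19, 20, 21, 22}
R ∩ (P ∩ (Q ∩ (Rᶜ ∖ (R ∪ P))ᶜ)) = {20, 22}
Q ∪ (R ∩ (P ∩ (Q ∩ (Rᶜ ∖ (R ∪ P))ᶜ))) = {6, 7, 10, 11, 13, 15, 17, 18, 19, 20, 21, 22}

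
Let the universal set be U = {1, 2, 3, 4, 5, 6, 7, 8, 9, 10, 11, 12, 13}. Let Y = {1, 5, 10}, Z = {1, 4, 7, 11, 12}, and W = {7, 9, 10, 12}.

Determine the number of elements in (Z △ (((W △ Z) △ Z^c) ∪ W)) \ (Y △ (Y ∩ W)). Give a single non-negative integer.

7

W △ Z = {1, 4, 9, 10, 11}
Z^c = {2, 3, 5, 6, 8, 9, 10, 13}
(W △ Z) △ Z^c = {1, 2, 3, 4, 5, 6, 8, 11, 13}
((W △ Z) △ Z^c) ∪ W = {1, 2, 3, 4, 5, 6, 7, 8, 9, 10, 11, 12, 13}
Z △ (((W △ Z) △ Z^c) ∪ W) = {2, 3, 5, 6, 8, 9, 10, 13}
Y ∩ W = {10}
Y △ (Y ∩ W) = {1, 5}
(Z △ (((W △ Z) △ Z^c) ∪ W)) \ (Y △ (Y ∩ W)) = {2, 3, 6, 8, 9, 10, 13}
|(Z △ (((W △ Z) △ Z^c) ∪ W)) \ (Y △ (Y ∩ W))| = 7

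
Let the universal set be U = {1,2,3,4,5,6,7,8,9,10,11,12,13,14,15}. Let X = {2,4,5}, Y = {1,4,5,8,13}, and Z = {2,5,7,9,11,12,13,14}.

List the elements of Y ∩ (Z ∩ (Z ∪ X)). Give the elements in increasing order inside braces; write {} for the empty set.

{5,13}

Z ∪ X = {2,4,5,7,9,11,12,13,14}
Z ∩ (Z ∪ X) = {2,5,7,9,11,12,13,14}
Y ∩ (Z ∩ (Z ∪ X)) = {5,13}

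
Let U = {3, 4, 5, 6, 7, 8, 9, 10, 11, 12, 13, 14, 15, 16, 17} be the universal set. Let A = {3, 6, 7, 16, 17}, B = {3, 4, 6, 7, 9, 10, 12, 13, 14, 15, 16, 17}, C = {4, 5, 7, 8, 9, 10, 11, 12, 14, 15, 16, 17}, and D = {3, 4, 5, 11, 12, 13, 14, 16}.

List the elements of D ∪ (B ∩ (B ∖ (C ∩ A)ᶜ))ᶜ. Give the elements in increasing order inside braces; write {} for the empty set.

C ∩ A = {7, 16, 17}
(C ∩ A)ᶜ = {3, 4, 5, 6, 8, 9, 10, 11, 12, 13, 14, 15}
B ∖ (C ∩ A)ᶜ = {7, 16, 17}
B ∩ (B ∖ (C ∩ A)ᶜ) = {7, 16, 17}
(B ∩ (B ∖ (C ∩ A)ᶜ))ᶜ = {3, 4, 5, 6, 8, 9, 10, 11, 12, 13, 14, 15}
D ∪ (B ∩ (B ∖ (C ∩ A)ᶜ))ᶜ = {3, 4, 5, 6, 8, 9, 10, 11, 12, 13, 14, 15, 16}

{3, 4, 5, 6, 8, 9, 10, 11, 12, 13, 14, 15, 16}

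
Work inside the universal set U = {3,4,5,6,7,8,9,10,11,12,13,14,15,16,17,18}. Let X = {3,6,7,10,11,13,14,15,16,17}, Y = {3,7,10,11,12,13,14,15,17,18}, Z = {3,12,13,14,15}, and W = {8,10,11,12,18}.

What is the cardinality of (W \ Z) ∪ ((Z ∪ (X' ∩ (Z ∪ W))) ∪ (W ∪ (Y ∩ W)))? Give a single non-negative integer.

W \ Z = {8,10,11,18}
X' = {4,5,8,9,12,18}
Z ∪ W = {3,8,10,11,12,13,14,15,18}
X' ∩ (Z ∪ W) = {8,12,18}
Z ∪ (X' ∩ (Z ∪ W)) = {3,8,12,13,14,15,18}
Y ∩ W = {10,11,12,18}
W ∪ (Y ∩ W) = {8,10,11,12,18}
(Z ∪ (X' ∩ (Z ∪ W))) ∪ (W ∪ (Y ∩ W)) = {3,8,10,11,12,13,14,15,18}
(W \ Z) ∪ ((Z ∪ (X' ∩ (Z ∪ W))) ∪ (W ∪ (Y ∩ W))) = {3,8,10,11,12,13,14,15,18}
|(W \ Z) ∪ ((Z ∪ (X' ∩ (Z ∪ W))) ∪ (W ∪ (Y ∩ W)))| = 9

9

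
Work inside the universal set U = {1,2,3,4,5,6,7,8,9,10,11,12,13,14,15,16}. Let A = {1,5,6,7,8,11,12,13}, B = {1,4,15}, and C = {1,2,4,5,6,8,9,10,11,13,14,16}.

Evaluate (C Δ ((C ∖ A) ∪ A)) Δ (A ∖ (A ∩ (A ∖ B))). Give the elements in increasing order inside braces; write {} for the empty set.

C ∖ A = {2,4,9,10,14,16}
(C ∖ A) ∪ A = {1,2,4,5,6,7,8,9,10,11,12,13,14,16}
C Δ ((C ∖ A) ∪ A) = {7,12}
A ∖ B = {5,6,7,8,11,12,13}
A ∩ (A ∖ B) = {5,6,7,8,11,12,13}
A ∖ (A ∩ (A ∖ B)) = {1}
(C Δ ((C ∖ A) ∪ A)) Δ (A ∖ (A ∩ (A ∖ B))) = {1,7,12}

{1,7,12}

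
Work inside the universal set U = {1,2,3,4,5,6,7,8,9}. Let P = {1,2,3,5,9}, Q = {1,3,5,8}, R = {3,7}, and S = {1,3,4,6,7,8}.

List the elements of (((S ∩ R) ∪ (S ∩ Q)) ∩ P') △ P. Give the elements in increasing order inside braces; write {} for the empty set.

S ∩ R = {3,7}
S ∩ Q = {1,3,8}
(S ∩ R) ∪ (S ∩ Q) = {1,3,7,8}
P' = {4,6,7,8}
((S ∩ R) ∪ (S ∩ Q)) ∩ P' = {7,8}
(((S ∩ R) ∪ (S ∩ Q)) ∩ P') △ P = {1,2,3,5,7,8,9}

{1,2,3,5,7,8,9}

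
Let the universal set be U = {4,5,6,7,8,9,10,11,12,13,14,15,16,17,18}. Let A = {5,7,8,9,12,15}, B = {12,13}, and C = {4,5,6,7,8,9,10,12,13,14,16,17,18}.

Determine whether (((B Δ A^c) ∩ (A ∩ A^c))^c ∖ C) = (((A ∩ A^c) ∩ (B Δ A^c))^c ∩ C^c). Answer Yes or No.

Yes

A^c = {4,6,10,11,13,14,16,17,18}
B Δ A^c = {4,6,10,11,12,14,16,17,18}
A ∩ A^c = {}
(B Δ A^c) ∩ (A ∩ A^c) = {}
((B Δ A^c) ∩ (A ∩ A^c))^c = {4,5,6,7,8,9,10,11,12,13,14,15,16,17,18}
((B Δ A^c) ∩ (A ∩ A^c))^c ∖ C = {11,15}
(A ∩ A^c) ∩ (B Δ A^c) = {}
((A ∩ A^c) ∩ (B Δ A^c))^c = {4,5,6,7,8,9,10,11,12,13,14,15,16,17,18}
C^c = {11,15}
((A ∩ A^c) ∩ (B Δ A^c))^c ∩ C^c = {11,15}
Both equal {11,15}, so ((B Δ A^c) ∩ (A ∩ A^c))^c ∖ C = ((A ∩ A^c) ∩ (B Δ A^c))^c ∩ C^c.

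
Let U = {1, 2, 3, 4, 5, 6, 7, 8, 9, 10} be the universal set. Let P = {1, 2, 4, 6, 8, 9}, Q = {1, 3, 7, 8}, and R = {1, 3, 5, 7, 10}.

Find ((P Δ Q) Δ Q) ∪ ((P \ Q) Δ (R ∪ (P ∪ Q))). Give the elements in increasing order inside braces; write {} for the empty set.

{1, 2, 3, 4, 5, 6, 7, 8, 9, 10}

P Δ Q = {2, 3, 4, 6, 7, 9}
(P Δ Q) Δ Q = {1, 2, 4, 6, 8, 9}
P \ Q = {2, 4, 6, 9}
P ∪ Q = {1, 2, 3, 4, 6, 7, 8, 9}
R ∪ (P ∪ Q) = {1, 2, 3, 4, 5, 6, 7, 8, 9, 10}
(P \ Q) Δ (R ∪ (P ∪ Q)) = {1, 3, 5, 7, 8, 10}
((P Δ Q) Δ Q) ∪ ((P \ Q) Δ (R ∪ (P ∪ Q))) = {1, 2, 3, 4, 5, 6, 7, 8, 9, 10}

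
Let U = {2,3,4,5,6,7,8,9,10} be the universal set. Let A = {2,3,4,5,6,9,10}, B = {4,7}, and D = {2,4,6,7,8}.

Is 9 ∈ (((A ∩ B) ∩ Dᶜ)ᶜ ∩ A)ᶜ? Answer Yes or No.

No

9 ∈ A and 9 ∉ B, so 9 ∉ A ∩ B
9 ∉ D, so 9 ∈ Dᶜ
9 ∉ (A ∩ B) and 9 ∈ Dᶜ, so 9 ∉ (A ∩ B) ∩ Dᶜ
9 ∈ ((A ∩ B) ∩ Dᶜ)ᶜ since 9 ∉ ((A ∩ B) ∩ Dᶜ)
9 ∈ ((A ∩ B) ∩ Dᶜ)ᶜ and 9 ∈ A, so 9 ∈ ((A ∩ B) ∩ Dᶜ)ᶜ ∩ A
9 ∉ (((A ∩ B) ∩ Dᶜ)ᶜ ∩ A)ᶜ since 9 ∈ (((A ∩ B) ∩ Dᶜ)ᶜ ∩ A)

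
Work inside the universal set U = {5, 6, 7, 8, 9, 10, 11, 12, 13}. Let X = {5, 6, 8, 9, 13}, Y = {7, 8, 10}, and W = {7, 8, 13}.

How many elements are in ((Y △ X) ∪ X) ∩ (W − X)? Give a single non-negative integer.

1

Y △ X = {5, 6, 7, 9, 10, 13}
(Y △ X) ∪ X = {5, 6, 7, 8, 9, 10, 13}
W − X = {7}
((Y △ X) ∪ X) ∩ (W − X) = {7}
|((Y △ X) ∪ X) ∩ (W − X)| = 1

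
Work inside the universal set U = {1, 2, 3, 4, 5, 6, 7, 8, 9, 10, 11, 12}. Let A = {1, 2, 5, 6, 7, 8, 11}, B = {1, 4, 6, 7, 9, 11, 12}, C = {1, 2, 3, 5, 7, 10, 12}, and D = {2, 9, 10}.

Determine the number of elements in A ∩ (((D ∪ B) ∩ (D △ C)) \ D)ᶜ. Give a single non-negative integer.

D ∪ B = {1, 2, 4, 6, 7, 9, 10, 11, 12}
D △ C = {1, 3, 5, 7, 9, 12}
(D ∪ B) ∩ (D △ C) = {1, 7, 9, 12}
((D ∪ B) ∩ (D △ C)) \ D = {1, 7, 12}
(((D ∪ B) ∩ (D △ C)) \ D)ᶜ = {2, 3, 4, 5, 6, 8, 9, 10, 11}
A ∩ (((D ∪ B) ∩ (D △ C)) \ D)ᶜ = {2, 5, 6, 8, 11}
|A ∩ (((D ∪ B) ∩ (D △ C)) \ D)ᶜ| = 5

5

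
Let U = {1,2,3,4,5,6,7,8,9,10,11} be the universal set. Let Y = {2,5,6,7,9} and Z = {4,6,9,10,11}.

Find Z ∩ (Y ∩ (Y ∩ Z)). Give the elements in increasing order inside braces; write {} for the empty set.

{6,9}

Y ∩ Z = {6,9}
Y ∩ (Y ∩ Z) = {6,9}
Z ∩ (Y ∩ (Y ∩ Z)) = {6,9}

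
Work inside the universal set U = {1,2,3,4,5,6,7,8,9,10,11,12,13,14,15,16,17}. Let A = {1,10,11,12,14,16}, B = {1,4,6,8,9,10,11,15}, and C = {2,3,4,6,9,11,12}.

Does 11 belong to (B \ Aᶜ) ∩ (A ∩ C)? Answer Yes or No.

Yes

11 ∈ A, so 11 ∉ Aᶜ
11 ∈ B and 11 ∉ Aᶜ, so 11 ∈ B \ Aᶜ
11 ∈ A and 11 ∈ C, so 11 ∈ A ∩ C
11 ∈ (B \ Aᶜ) and 11 ∈ (A ∩ C), so 11 ∈ (B \ Aᶜ) ∩ (A ∩ C)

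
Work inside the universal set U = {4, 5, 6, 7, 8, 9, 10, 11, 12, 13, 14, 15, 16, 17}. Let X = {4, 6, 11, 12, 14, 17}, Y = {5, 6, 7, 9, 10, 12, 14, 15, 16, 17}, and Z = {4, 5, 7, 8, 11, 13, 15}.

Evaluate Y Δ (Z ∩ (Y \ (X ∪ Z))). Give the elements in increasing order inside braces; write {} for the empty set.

{5, 6, 7, 9, 10, 12, 14, 15, 16, 17}

X ∪ Z = {4, 5, 6, 7, 8, 11, 12, 13, 14, 15, 17}
Y \ (X ∪ Z) = {9, 10, 16}
Z ∩ (Y \ (X ∪ Z)) = {}
Y Δ (Z ∩ (Y \ (X ∪ Z))) = {5, 6, 7, 9, 10, 12, 14, 15, 16, 17}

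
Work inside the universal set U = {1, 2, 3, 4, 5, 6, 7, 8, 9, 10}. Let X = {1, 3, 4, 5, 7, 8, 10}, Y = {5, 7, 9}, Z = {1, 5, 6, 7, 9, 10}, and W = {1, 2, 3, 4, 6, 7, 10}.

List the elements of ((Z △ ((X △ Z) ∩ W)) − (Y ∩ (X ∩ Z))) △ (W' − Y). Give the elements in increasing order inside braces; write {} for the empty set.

{1, 3, 4, 8, 9, 10}

X △ Z = {3, 4, 6, 8, 9}
(X △ Z) ∩ W = {3, 4, 6}
Z △ ((X △ Z) ∩ W) = {1, 3, 4, 5, 7, 9, 10}
X ∩ Z = {1, 5, 7, 10}
Y ∩ (X ∩ Z) = {5, 7}
(Z △ ((X △ Z) ∩ W)) − (Y ∩ (X ∩ Z)) = {1, 3, 4, 9, 10}
W' = {5, 8, 9}
W' − Y = {8}
((Z △ ((X △ Z) ∩ W)) − (Y ∩ (X ∩ Z))) △ (W' − Y) = {1, 3, 4, 8, 9, 10}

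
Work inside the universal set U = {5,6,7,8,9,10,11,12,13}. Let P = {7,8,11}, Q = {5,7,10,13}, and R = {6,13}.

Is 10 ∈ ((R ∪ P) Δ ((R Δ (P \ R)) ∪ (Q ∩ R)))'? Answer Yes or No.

Yes

10 ∉ R and 10 ∉ P, so 10 ∉ R ∪ P
10 ∉ P and 10 ∉ R, so 10 ∉ P \ R
10 ∉ R and 10 ∉ (P \ R), so 10 ∉ R Δ (P \ R)
10 ∈ Q and 10 ∉ R, so 10 ∉ Q ∩ R
10 ∉ (R Δ (P \ R)) and 10 ∉ (Q ∩ R), so 10 ∉ (R Δ (P \ R)) ∪ (Q ∩ R)
10 ∉ (R ∪ P) and 10 ∉ ((R Δ (P \ R)) ∪ (Q ∩ R)), so 10 ∉ (R ∪ P) Δ ((R Δ (P \ R)) ∪ (Q ∩ R))
10 ∈ ((R ∪ P) Δ ((R Δ (P \ R)) ∪ (Q ∩ R)))' since 10 ∉ ((R ∪ P) Δ ((R Δ (P \ R)) ∪ (Q ∩ R)))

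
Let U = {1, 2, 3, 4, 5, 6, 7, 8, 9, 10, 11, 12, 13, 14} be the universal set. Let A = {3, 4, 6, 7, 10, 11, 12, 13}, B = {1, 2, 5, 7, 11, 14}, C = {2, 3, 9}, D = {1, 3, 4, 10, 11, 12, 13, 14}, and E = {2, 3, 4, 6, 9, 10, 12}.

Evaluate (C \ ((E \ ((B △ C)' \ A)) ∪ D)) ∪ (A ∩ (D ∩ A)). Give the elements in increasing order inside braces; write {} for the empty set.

B △ C = {1, 3, 5, 7, 9, 11, 14}
(B △ C)' = {2, 4, 6, 8, 10, 12, 13}
(B △ C)' \ A = {2, 8}
E \ ((B △ C)' \ A) = {3, 4, 6, 9, 10, 12}
(E \ ((B △ C)' \ A)) ∪ D = {1, 3, 4, 6, 9, 10, 11, 12, 13, 14}
C \ ((E \ ((B △ C)' \ A)) ∪ D) = {2}
D ∩ A = {3, 4, 10, 11, 12, 13}
A ∩ (D ∩ A) = {3, 4, 10, 11, 12, 13}
(C \ ((E \ ((B △ C)' \ A)) ∪ D)) ∪ (A ∩ (D ∩ A)) = {2, 3, 4, 10, 11, 12, 13}

{2, 3, 4, 10, 11, 12, 13}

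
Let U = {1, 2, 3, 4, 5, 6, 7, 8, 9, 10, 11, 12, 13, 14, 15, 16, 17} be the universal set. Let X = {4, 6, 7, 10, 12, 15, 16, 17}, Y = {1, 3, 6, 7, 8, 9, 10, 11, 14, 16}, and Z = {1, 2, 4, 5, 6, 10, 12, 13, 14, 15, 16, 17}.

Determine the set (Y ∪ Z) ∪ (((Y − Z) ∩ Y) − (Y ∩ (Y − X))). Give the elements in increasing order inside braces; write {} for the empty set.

{1, 2, 3, 4, 5, 6, 7, 8, 9, 10, 11, 12, 13, 14, 15, 16, 17}

Y ∪ Z = {1, 2, 3, 4, 5, 6, 7, 8, 9, 10, 11, 12, 13, 14, 15, 16, 17}
Y − Z = {3, 7, 8, 9, 11}
(Y − Z) ∩ Y = {3, 7, 8, 9, 11}
Y − X = {1, 3, 8, 9, 11, 14}
Y ∩ (Y − X) = {1, 3, 8, 9, 11, 14}
((Y − Z) ∩ Y) − (Y ∩ (Y − X)) = {7}
(Y ∪ Z) ∪ (((Y − Z) ∩ Y) − (Y ∩ (Y − X))) = {1, 2, 3, 4, 5, 6, 7, 8, 9, 10, 11, 12, 13, 14, 15, 16, 17}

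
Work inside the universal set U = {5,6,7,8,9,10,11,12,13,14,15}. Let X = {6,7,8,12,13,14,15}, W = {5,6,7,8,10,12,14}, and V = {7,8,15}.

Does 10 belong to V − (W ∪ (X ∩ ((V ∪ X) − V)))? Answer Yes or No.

10 ∉ V and 10 ∉ X, so 10 ∉ V ∪ X
10 ∉ (V ∪ X) and 10 ∉ V, so 10 ∉ (V ∪ X) − V
10 ∉ X and 10 ∉ ((V ∪ X) − V), so 10 ∉ X ∩ ((V ∪ X) − V)
10 ∈ W and 10 ∉ (X ∩ ((V ∪ X) − V)), so 10 ∈ W ∪ (X ∩ ((V ∪ X) − V))
10 ∉ V and 10 ∈ (W ∪ (X ∩ ((V ∪ X) − V))), so 10 ∉ V − (W ∪ (X ∩ ((V ∪ X) − V)))

No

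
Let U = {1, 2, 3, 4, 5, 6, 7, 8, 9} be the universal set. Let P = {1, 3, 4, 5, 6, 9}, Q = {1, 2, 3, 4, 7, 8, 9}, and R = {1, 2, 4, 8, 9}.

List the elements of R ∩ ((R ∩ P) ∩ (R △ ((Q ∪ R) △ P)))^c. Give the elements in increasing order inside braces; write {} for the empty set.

R ∩ P = {1, 4, 9}
Q ∪ R = {1, 2, 3, 4, 7, 8, 9}
(Q ∪ R) △ P = {2, 5, 6, 7, 8}
R △ ((Q ∪ R) △ P) = {1, 4, 5, 6, 7, 9}
(R ∩ P) ∩ (R △ ((Q ∪ R) △ P)) = {1, 4, 9}
((R ∩ P) ∩ (R △ ((Q ∪ R) △ P)))^c = {2, 3, 5, 6, 7, 8}
R ∩ ((R ∩ P) ∩ (R △ ((Q ∪ R) △ P)))^c = {2, 8}

{2, 8}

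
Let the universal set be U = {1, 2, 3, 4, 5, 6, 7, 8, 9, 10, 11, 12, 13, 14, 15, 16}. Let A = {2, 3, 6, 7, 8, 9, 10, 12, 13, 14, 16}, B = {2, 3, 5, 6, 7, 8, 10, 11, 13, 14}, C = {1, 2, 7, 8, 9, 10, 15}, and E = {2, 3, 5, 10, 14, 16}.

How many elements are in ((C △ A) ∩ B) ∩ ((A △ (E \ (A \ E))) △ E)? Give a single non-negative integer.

4

C △ A = {1, 3, 6, 12, 13, 14, 15, 16}
(C △ A) ∩ B = {3, 6, 13, 14}
A \ E = {6, 7, 8, 9, 12, 13}
E \ (A \ E) = {2, 3, 5, 10, 14, 16}
A △ (E \ (A \ E)) = {5, 6, 7, 8, 9, 12, 13}
(A △ (E \ (A \ E))) △ E = {2, 3, 6, 7, 8, 9, 10, 12, 13, 14, 16}
((C △ A) ∩ B) ∩ ((A △ (E \ (A \ E))) △ E) = {3, 6, 13, 14}
|((C △ A) ∩ B) ∩ ((A △ (E \ (A \ E))) △ E)| = 4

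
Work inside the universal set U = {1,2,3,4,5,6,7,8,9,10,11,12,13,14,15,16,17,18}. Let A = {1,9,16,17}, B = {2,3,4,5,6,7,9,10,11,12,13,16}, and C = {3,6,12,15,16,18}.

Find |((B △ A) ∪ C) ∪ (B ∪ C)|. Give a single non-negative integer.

B △ A = {1,2,3,4,5,6,7,10,11,12,13,17}
(B △ A) ∪ C = {1,2,3,4,5,6,7,10,11,12,13,15,16,17,18}
B ∪ C = {2,3,4,5,6,7,9,10,11,12,13,15,16,18}
((B △ A) ∪ C) ∪ (B ∪ C) = {1,2,3,4,5,6,7,9,10,11,12,13,15,16,17,18}
|((B △ A) ∪ C) ∪ (B ∪ C)| = 16

16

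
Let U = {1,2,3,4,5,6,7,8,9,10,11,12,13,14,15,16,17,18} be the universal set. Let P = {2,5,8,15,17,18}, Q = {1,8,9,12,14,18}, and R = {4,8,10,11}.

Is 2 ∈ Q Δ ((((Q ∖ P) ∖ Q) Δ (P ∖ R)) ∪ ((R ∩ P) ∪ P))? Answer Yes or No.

Yes

2 ∉ Q and 2 ∈ P, so 2 ∉ Q ∖ P
2 ∉ (Q ∖ P) and 2 ∉ Q, so 2 ∉ (Q ∖ P) ∖ Q
2 ∈ P and 2 ∉ R, so 2 ∈ P ∖ R
2 ∉ ((Q ∖ P) ∖ Q) and 2 ∈ (P ∖ R), so 2 ∈ ((Q ∖ P) ∖ Q) Δ (P ∖ R)
2 ∉ R and 2 ∈ P, so 2 ∉ R ∩ P
2 ∉ (R ∩ P) and 2 ∈ P, so 2 ∈ (R ∩ P) ∪ P
2 ∈ (((Q ∖ P) ∖ Q) Δ (P ∖ R)) and 2 ∈ ((R ∩ P) ∪ P), so 2 ∈ (((Q ∖ P) ∖ Q) Δ (P ∖ R)) ∪ ((R ∩ P) ∪ P)
2 ∉ Q and 2 ∈ ((((Q ∖ P) ∖ Q) Δ (P ∖ R)) ∪ ((R ∩ P) ∪ P)), so 2 ∈ Q Δ ((((Q ∖ P) ∖ Q) Δ (P ∖ R)) ∪ ((R ∩ P) ∪ P))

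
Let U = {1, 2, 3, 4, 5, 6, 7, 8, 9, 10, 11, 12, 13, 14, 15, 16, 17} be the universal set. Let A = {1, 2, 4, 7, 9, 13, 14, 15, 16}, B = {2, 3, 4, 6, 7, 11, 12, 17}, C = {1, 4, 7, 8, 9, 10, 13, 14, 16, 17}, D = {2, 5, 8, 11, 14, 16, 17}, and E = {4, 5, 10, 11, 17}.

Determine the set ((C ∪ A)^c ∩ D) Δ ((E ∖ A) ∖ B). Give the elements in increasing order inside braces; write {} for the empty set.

{10, 11}

C ∪ A = {1, 2, 4, 7, 8, 9, 10, 13, 14, 15, 16, 17}
(C ∪ A)^c = {3, 5, 6, 11, 12}
(C ∪ A)^c ∩ D = {5, 11}
E ∖ A = {5, 10, 11, 17}
(E ∖ A) ∖ B = {5, 10}
((C ∪ A)^c ∩ D) Δ ((E ∖ A) ∖ B) = {10, 11}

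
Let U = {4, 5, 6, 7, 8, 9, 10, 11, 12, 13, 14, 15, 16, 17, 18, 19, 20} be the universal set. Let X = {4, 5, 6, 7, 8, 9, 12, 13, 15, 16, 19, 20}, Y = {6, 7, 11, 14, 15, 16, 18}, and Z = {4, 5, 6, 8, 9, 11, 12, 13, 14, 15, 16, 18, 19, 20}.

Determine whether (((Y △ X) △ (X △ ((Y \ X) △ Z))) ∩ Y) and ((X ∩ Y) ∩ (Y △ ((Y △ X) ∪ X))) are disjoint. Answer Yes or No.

Yes

Y △ X = {4, 5, 8, 9, 11, 12, 13, 14, 18, 19, 20}
Y \ X = {11, 14, 18}
(Y \ X) △ Z = {4, 5, 6, 8, 9, 12, 13, 15, 16, 19, 20}
X △ ((Y \ X) △ Z) = {7}
(Y △ X) △ (X △ ((Y \ X) △ Z)) = {4, 5, 7, 8, 9, 11, 12, 13, 14, 18, 19, 20}
((Y △ X) △ (X △ ((Y \ X) △ Z))) ∩ Y = {7, 11, 14, 18}
X ∩ Y = {6, 7, 15, 16}
(Y △ X) ∪ X = {4, 5, 6, 7, 8, 9, 11, 12, 13, 14, 15, 16, 18, 19, 20}
Y △ ((Y △ X) ∪ X) = {4, 5, 8, 9, 12, 13, 19, 20}
(X ∩ Y) ∩ (Y △ ((Y △ X) ∪ X)) = {}
{7, 11, 14, 18} and {} share no elements.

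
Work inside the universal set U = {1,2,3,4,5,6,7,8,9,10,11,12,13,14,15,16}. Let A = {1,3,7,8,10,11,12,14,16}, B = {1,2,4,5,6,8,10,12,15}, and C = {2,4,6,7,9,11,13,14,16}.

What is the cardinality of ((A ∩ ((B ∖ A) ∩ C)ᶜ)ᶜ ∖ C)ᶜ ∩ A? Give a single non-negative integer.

9

B ∖ A = {2,4,5,6,15}
(B ∖ A) ∩ C = {2,4,6}
((B ∖ A) ∩ C)ᶜ = {1,3,5,7,8,9,10,11,12,13,14,15,16}
A ∩ ((B ∖ A) ∩ C)ᶜ = {1,3,7,8,10,11,12,14,16}
(A ∩ ((B ∖ A) ∩ C)ᶜ)ᶜ = {2,4,5,6,9,13,15}
(A ∩ ((B ∖ A) ∩ C)ᶜ)ᶜ ∖ C = {5,15}
((A ∩ ((B ∖ A) ∩ C)ᶜ)ᶜ ∖ C)ᶜ = {1,2,3,4,6,7,8,9,10,11,12,13,14,16}
((A ∩ ((B ∖ A) ∩ C)ᶜ)ᶜ ∖ C)ᶜ ∩ A = {1,3,7,8,10,11,12,14,16}
|((A ∩ ((B ∖ A) ∩ C)ᶜ)ᶜ ∖ C)ᶜ ∩ A| = 9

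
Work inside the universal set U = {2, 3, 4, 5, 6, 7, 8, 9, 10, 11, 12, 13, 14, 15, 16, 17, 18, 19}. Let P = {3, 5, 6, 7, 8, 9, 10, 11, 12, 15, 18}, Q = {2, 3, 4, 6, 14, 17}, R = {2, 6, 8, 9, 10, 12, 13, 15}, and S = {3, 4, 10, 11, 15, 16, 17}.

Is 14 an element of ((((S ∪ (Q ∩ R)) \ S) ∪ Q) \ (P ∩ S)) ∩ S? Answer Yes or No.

14 ∈ Q and 14 ∉ R, so 14 ∉ Q ∩ R
14 ∉ S and 14 ∉ (Q ∩ R), so 14 ∉ S ∪ (Q ∩ R)
14 ∉ (S ∪ (Q ∩ R)) and 14 ∉ S, so 14 ∉ (S ∪ (Q ∩ R)) \ S
14 ∉ ((S ∪ (Q ∩ R)) \ S) and 14 ∈ Q, so 14 ∈ ((S ∪ (Q ∩ R)) \ S) ∪ Q
14 ∉ P and 14 ∉ S, so 14 ∉ P ∩ S
14 ∈ (((S ∪ (Q ∩ R)) \ S) ∪ Q) and 14 ∉ (P ∩ S), so 14 ∈ (((S ∪ (Q ∩ R)) \ S) ∪ Q) \ (P ∩ S)
14 ∈ ((((S ∪ (Q ∩ R)) \ S) ∪ Q) \ (P ∩ S)) and 14 ∉ S, so 14 ∉ ((((S ∪ (Q ∩ R)) \ S) ∪ Q) \ (P ∩ S)) ∩ S

No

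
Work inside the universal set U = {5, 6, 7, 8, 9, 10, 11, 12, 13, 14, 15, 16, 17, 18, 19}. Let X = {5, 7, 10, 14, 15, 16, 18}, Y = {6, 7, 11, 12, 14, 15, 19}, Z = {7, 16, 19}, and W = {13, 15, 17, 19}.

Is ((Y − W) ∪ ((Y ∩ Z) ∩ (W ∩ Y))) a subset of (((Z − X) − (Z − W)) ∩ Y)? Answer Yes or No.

No

Y − W = {6, 7, 11, 12, 14}
Y ∩ Z = {7, 19}
W ∩ Y = {15, 19}
(Y ∩ Z) ∩ (W ∩ Y) = {19}
(Y − W) ∪ ((Y ∩ Z) ∩ (W ∩ Y)) = {6, 7, 11, 12, 14, 19}
Z − X = {19}
Z − W = {7, 16}
(Z − X) − (Z − W) = {19}
((Z − X) − (Z − W)) ∩ Y = {19}
6 ∈ (Y − W) ∪ ((Y ∩ Z) ∩ (W ∩ Y)) but 6 ∉ ((Z − X) − (Z − W)) ∩ Y, so the inclusion fails.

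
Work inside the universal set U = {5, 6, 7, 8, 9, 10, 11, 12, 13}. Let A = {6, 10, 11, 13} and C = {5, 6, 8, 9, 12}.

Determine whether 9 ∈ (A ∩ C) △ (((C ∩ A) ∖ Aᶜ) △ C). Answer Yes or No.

Yes

9 ∉ A and 9 ∈ C, so 9 ∉ A ∩ C
9 ∈ C and 9 ∉ A, so 9 ∉ C ∩ A
9 ∉ A, so 9 ∈ Aᶜ
9 ∉ (C ∩ A) and 9 ∈ Aᶜ, so 9 ∉ (C ∩ A) ∖ Aᶜ
9 ∉ ((C ∩ A) ∖ Aᶜ) and 9 ∈ C, so 9 ∈ ((C ∩ A) ∖ Aᶜ) △ C
9 ∉ (A ∩ C) and 9 ∈ (((C ∩ A) ∖ Aᶜ) △ C), so 9 ∈ (A ∩ C) △ (((C ∩ A) ∖ Aᶜ) △ C)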